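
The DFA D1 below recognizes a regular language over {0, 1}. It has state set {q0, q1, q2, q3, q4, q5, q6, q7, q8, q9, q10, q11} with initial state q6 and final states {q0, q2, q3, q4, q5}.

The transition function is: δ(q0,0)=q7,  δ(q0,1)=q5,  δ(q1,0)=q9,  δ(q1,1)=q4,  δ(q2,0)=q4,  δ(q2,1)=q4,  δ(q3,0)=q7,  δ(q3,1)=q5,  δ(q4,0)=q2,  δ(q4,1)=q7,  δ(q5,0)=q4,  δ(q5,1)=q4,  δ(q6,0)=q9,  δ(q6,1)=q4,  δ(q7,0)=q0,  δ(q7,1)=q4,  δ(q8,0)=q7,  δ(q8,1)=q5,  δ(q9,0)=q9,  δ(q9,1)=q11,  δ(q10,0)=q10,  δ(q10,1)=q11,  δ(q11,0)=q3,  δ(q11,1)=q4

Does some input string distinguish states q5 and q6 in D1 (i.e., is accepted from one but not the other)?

States {q1,q8,q10} cannot be reached from the start state, so discard them.
Start with accepting vs non-accepting: {q0,q2,q3,q4,q5} | {q6,q7,q9,q11}.
On input 0, block {q0,q2,q3,q4,q5} splits into {q2,q4,q5} and {q0,q3}.
Split {q2,q4,q5} by δ(·,1) → {q2,q5} and {q4}.
Split {q6,q7,q9,q11} by δ(·,0) → {q6,q9} and {q7,q11}.
Refine {q6,q9} on symbol 1: members go to different blocks, giving {q6} and {q9}.
Stable partition: {q2,q5} | {q6} | {q0,q3} | {q4} | {q7,q11} | {q9} — 6 equivalence classes.
q5 and q6 end up in different blocks, so they are distinguishable. For instance, the string 'ε' is accepted from only q5.

Yes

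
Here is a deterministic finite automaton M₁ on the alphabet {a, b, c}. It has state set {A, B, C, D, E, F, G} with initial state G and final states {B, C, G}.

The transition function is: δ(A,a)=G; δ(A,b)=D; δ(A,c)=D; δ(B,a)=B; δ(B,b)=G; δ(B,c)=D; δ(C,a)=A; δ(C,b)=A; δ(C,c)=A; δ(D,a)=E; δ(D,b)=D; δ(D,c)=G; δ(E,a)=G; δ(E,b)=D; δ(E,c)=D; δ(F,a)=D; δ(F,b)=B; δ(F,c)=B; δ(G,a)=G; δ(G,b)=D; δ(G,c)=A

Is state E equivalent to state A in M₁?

First remove the unreachable states {B,C,F}; 4 states remain.
P0 = {G} | {A,D,E}.
Split {A,D,E} by δ(·,a) → {A,E} and {D}.
Stable partition: {G} | {A,E} | {D} — 3 equivalence classes.
E and A lie in the same block of the stable partition, so they are equivalent — no string distinguishes them.

Yes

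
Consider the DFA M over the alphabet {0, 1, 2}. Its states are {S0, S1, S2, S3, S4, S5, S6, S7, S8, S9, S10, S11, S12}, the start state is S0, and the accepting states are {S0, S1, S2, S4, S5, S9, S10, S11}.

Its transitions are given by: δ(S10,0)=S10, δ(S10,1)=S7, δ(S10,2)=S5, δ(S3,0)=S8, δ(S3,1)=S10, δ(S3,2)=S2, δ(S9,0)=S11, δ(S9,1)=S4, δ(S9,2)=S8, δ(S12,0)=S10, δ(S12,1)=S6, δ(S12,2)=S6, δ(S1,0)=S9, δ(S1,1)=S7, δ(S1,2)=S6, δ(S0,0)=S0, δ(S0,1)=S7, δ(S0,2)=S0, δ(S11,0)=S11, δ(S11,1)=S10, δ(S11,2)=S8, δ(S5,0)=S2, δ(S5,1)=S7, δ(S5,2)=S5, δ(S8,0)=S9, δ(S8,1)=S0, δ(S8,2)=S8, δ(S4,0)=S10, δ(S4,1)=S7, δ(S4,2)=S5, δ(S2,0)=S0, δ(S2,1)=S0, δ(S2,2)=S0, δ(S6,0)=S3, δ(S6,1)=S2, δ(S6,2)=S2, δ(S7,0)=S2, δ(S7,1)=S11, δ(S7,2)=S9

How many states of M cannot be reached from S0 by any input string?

4

Starting at S0 and following transitions, the reachable set is {S0, S2, S4, S5, S7, S8, S9, S10, S11}. That leaves S1, S3, S6, S12 unreachable — 4 in total.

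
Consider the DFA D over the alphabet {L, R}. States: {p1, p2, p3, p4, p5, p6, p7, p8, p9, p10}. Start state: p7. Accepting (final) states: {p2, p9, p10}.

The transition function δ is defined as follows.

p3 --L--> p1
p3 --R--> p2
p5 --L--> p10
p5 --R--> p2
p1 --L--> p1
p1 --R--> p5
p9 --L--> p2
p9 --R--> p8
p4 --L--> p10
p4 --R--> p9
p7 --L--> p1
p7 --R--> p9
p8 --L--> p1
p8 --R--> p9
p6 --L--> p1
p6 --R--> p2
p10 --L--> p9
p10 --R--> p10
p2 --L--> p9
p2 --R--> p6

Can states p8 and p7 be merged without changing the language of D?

States {p3,p4} cannot be reached from the start state, so discard them.
Initial partition by acceptance: {p2,p9,p10} | {p1,p5,p6,p7,p8}.
On input R, block {p2,p9,p10} splits into {p2,p9} and {p10}.
Refine {p1,p5,p6,p7,p8} on symbol L: members go to different blocks, giving {p1,p6,p7,p8} and {p5}.
Refine {p1,p6,p7,p8} on symbol R: members go to different blocks, giving {p6,p7,p8} and {p1}.
The partition is now stable with 5 blocks: {p2,p9} | {p6,p7,p8} | {p10} | {p5} | {p1}.
p8 and p7 lie in the same block of the stable partition, so they are equivalent — no string distinguishes them.

Yes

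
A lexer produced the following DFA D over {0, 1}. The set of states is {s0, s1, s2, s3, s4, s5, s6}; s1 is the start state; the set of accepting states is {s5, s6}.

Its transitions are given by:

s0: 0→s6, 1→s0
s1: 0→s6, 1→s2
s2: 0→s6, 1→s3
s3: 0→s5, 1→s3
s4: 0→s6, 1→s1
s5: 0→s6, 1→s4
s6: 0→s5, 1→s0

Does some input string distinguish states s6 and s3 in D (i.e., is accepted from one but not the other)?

Yes

Every state is reachable, so we keep all 7.
Start with accepting vs non-accepting: {s5,s6} | {s0,s1,s2,s3,s4}.
Stable partition: {s5,s6} | {s0,s1,s2,s3,s4} — 2 equivalence classes.
s6 and s3 end up in different blocks, so they are distinguishable. For instance, the string 'ε' is accepted from only s6.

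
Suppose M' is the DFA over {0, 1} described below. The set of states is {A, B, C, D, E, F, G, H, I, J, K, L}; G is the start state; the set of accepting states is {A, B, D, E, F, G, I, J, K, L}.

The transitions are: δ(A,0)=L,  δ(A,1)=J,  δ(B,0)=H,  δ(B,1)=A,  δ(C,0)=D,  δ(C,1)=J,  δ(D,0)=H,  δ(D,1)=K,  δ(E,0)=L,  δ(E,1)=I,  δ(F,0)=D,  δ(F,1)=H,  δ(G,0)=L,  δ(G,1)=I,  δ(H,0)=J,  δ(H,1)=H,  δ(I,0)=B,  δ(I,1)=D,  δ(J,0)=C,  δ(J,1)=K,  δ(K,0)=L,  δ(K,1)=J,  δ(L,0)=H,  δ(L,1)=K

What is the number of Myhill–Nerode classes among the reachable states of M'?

7

First remove the unreachable states {E,F}; 10 states remain.
Initial partition by acceptance: {A,B,D,G,I,J,K,L} | {C,H}.
On input 0, block {A,B,D,G,I,J,K,L} splits into {A,G,I,K} and {B,D,J,L}.
Split {A,G,I,K} by δ(·,1) → {A,I,K} and {G}.
Refine {C,H} on symbol 1: members go to different blocks, giving {C} and {H}.
Refine {B,D,J,L} on symbol 0: members go to different blocks, giving {B,D,L} and {J}.
Split {A,I,K} by δ(·,1) → {A,K} and {I}.
No further refinement is possible. Final partition (7 blocks): {A,K} | {C} | {B,D,L} | {G} | {H} | {J} | {I}.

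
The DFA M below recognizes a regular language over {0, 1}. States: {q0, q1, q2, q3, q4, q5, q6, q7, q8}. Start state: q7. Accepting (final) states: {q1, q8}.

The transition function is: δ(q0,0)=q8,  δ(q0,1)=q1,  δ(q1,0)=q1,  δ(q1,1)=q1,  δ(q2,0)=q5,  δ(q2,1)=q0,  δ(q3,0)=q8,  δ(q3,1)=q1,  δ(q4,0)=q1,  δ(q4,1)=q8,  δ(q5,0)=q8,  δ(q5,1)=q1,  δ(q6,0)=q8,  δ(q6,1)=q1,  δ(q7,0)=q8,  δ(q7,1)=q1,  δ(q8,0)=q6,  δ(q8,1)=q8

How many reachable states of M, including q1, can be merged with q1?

States {q0,q2,q3,q4,q5} cannot be reached from the start state, so discard them.
Initial partition by acceptance: {q1,q8} | {q6,q7}.
Split {q1,q8} by δ(·,0) → {q1} and {q8}.
The partition is now stable with 3 blocks: {q1} | {q6,q7} | {q8}.
The equivalence class containing q1 is {q1}, of size 1.

1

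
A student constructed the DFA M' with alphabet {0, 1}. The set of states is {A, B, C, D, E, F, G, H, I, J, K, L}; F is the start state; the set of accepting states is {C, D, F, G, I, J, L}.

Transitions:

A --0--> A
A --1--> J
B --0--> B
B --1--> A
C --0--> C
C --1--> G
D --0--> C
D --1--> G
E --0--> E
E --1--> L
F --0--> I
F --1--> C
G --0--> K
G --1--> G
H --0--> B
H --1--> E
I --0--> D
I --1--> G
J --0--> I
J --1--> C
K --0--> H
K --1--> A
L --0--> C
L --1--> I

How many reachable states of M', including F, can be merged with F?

Initial partition by acceptance: {C,D,F,G,I,J,L} | {A,B,E,H,K}.
Refine {C,D,F,G,I,J,L} on symbol 0: members go to different blocks, giving {C,D,F,I,J,L} and {G}.
Split {C,D,F,I,J,L} by δ(·,1) → {C,D,I} and {F,J,L}.
Refine {A,B,E,H,K} on symbol 1: members go to different blocks, giving {B,H,K} and {A,E}.
Stable partition: {C,D,I} | {B,H,K} | {G} | {F,J,L} | {A,E} — 5 equivalence classes.
State F belongs to the block {F,J,L}, which has 3 states.

3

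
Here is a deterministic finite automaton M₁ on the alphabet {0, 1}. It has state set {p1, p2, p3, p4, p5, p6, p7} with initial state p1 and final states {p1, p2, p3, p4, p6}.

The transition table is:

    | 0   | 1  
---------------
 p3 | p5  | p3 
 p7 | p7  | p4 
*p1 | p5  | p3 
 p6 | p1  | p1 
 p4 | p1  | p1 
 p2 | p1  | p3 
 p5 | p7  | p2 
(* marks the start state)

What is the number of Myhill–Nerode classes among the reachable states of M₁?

Reachable states from the start: {p1,p2,p3,p4,p5,p7}. Unreachable: {p6} — drop them.
Start with accepting vs non-accepting: {p1,p2,p3,p4} | {p5,p7}.
On input 0, block {p1,p2,p3,p4} splits into {p1,p3} and {p2,p4}.
No further refinement is possible. Final partition (3 blocks): {p1,p3} | {p5,p7} | {p2,p4}.

3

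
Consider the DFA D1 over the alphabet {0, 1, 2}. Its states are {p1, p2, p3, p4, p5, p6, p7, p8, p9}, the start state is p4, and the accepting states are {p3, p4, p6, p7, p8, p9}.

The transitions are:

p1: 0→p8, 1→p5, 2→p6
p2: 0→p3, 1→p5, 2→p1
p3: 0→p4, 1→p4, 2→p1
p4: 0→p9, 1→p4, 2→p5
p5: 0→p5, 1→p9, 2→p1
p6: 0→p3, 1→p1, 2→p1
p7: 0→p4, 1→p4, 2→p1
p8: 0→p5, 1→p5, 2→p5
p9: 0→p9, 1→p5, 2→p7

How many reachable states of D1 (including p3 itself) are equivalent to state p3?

Reachable states from the start: {p1,p3,p4,p5,p6,p7,p8,p9}. Unreachable: {p2} — drop them.
Initial partition by acceptance: {p3,p4,p6,p7,p8,p9} | {p1,p5}.
Refine {p3,p4,p6,p7,p8,p9} on symbol 0: members go to different blocks, giving {p3,p4,p6,p7,p9} and {p8}.
Split {p3,p4,p6,p7,p9} by δ(·,1) → {p3,p4,p7} and {p6,p9}.
Split {p3,p4,p7} by δ(·,0) → {p3,p7} and {p4}.
Refine {p1,p5} on symbol 0: members go to different blocks, giving {p1} and {p5}.
Refine {p6,p9} on symbol 0: members go to different blocks, giving {p6} and {p9}.
The partition is now stable with 7 blocks: {p3,p7} | {p1} | {p8} | {p6} | {p4} | {p5} | {p9}.
The equivalence class containing p3 is {p3,p7}, of size 2.

2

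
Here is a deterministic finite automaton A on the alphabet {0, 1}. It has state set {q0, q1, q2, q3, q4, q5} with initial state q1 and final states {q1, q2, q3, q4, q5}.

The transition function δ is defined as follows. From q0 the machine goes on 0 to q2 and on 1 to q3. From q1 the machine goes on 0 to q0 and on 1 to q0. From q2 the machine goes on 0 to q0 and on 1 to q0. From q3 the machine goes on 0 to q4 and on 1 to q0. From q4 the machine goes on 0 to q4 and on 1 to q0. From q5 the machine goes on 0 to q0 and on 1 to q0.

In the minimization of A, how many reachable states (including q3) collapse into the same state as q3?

2

States {q5} cannot be reached from the start state, so discard them.
P0 = {q1,q2,q3,q4} | {q0}.
Split {q1,q2,q3,q4} by δ(·,0) → {q1,q2} and {q3,q4}.
The partition is now stable with 3 blocks: {q1,q2} | {q0} | {q3,q4}.
State q3 belongs to the block {q3,q4}, which has 2 states.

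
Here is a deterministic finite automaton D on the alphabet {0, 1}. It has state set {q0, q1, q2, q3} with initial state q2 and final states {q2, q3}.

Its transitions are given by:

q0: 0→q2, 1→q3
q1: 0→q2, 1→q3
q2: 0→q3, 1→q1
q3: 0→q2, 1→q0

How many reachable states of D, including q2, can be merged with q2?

Every state is reachable, so we keep all 4.
Initial partition by acceptance: {q2,q3} | {q0,q1}.
No further refinement is possible. Final partition (2 blocks): {q2,q3} | {q0,q1}.
The equivalence class containing q2 is {q2,q3}, of size 2.

2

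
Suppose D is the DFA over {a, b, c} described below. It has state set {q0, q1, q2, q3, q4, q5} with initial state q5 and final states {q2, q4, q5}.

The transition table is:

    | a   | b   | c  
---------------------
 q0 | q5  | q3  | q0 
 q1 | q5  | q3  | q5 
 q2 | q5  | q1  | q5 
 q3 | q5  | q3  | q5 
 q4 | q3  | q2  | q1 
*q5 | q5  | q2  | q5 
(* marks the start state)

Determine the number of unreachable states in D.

BFS from q5 reaches {q1, q2, q3, q5}; the 2 state(s) q0, q4 are never visited.

2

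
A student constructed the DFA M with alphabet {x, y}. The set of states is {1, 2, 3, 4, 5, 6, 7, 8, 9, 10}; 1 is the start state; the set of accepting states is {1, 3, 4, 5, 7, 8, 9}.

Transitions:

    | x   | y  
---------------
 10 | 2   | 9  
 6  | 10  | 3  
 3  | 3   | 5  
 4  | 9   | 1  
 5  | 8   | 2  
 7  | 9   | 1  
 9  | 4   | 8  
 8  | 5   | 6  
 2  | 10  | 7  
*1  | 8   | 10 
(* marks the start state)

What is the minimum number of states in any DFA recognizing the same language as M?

3

Initial partition by acceptance: {1,3,4,5,7,8,9} | {2,6,10}.
Refine {1,3,4,5,7,8,9} on symbol y: members go to different blocks, giving {3,4,7,9} and {1,5,8}.
No further refinement is possible. Final partition (3 blocks): {3,4,7,9} | {2,6,10} | {1,5,8}.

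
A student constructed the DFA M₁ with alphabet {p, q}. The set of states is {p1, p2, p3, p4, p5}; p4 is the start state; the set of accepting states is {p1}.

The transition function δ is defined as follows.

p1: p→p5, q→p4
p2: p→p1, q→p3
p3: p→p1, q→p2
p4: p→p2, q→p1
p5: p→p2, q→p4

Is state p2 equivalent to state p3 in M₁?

Yes

Every state is reachable, so we keep all 5.
P0 = {p1} | {p2,p3,p4,p5}.
On input p, block {p2,p3,p4,p5} splits into {p2,p3} and {p4,p5}.
Refine {p4,p5} on symbol q: members go to different blocks, giving {p4} and {p5}.
No further refinement is possible. Final partition (4 blocks): {p1} | {p2,p3} | {p4} | {p5}.
p2 and p3 lie in the same block of the stable partition, so they are equivalent — no string distinguishes them.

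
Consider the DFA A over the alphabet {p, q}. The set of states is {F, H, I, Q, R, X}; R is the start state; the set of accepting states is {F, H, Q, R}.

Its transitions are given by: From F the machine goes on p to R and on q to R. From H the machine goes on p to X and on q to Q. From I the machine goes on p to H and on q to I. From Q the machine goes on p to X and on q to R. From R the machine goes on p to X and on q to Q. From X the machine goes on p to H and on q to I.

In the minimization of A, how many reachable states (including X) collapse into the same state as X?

States {F} cannot be reached from the start state, so discard them.
Start with accepting vs non-accepting: {H,Q,R} | {I,X}.
Stable partition: {H,Q,R} | {I,X} — 2 equivalence classes.
State X belongs to the block {I,X}, which has 2 states.

2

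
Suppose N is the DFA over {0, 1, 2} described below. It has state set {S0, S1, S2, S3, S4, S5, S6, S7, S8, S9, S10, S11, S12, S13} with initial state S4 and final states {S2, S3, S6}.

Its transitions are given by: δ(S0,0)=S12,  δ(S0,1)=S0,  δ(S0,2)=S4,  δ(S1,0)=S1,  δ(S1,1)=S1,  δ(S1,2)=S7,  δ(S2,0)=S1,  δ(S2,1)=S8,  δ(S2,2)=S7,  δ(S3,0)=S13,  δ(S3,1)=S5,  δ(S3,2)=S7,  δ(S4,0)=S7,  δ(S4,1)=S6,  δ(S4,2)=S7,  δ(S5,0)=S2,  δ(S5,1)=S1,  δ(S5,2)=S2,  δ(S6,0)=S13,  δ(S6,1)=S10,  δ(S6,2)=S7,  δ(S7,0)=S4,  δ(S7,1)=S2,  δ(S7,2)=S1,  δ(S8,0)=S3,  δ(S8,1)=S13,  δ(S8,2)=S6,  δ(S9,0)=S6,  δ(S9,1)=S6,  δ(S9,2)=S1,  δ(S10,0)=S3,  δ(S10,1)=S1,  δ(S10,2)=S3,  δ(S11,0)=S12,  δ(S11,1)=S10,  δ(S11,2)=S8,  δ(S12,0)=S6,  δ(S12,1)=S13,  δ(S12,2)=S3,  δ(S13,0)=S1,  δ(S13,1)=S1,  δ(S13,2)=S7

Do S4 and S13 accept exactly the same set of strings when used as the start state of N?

No

First remove the unreachable states {S0,S9,S11,S12}; 10 states remain.
P0 = {S2,S3,S6} | {S1,S4,S5,S7,S8,S10,S13}.
Split {S1,S4,S5,S7,S8,S10,S13} by δ(·,0) → {S1,S4,S7,S13} and {S5,S8,S10}.
Split {S1,S4,S7,S13} by δ(·,1) → {S1,S13} and {S4,S7}.
Split {S4,S7} by δ(·,2) → {S4} and {S7}.
Stable partition: {S2,S3,S6} | {S1,S13} | {S5,S8,S10} | {S4} | {S7} — 5 equivalence classes.
S4 and S13 end up in different blocks, so they are distinguishable. For instance, the string '1' is accepted from only S4.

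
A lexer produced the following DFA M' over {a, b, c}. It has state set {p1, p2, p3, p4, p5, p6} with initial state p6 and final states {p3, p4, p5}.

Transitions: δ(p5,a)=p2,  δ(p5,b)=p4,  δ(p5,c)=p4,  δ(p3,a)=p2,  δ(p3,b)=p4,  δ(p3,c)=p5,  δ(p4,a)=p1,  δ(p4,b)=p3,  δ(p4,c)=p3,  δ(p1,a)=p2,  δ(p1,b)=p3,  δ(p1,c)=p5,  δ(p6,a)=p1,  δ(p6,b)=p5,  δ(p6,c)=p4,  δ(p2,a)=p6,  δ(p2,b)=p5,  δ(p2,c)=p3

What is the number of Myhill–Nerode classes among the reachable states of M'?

Initial partition by acceptance: {p3,p4,p5} | {p1,p2,p6}.
Stable partition: {p3,p4,p5} | {p1,p2,p6} — 2 equivalence classes.

2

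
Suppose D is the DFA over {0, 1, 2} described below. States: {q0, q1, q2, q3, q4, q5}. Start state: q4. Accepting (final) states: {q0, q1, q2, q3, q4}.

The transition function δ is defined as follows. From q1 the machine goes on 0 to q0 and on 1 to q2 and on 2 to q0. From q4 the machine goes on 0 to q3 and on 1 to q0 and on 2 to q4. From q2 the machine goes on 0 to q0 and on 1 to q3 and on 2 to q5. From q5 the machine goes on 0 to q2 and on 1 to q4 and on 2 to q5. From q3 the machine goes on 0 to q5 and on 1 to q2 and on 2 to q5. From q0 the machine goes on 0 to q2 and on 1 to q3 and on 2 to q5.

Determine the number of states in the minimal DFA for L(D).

First remove the unreachable states {q1}; 5 states remain.
Initial partition by acceptance: {q0,q2,q3,q4} | {q5}.
Split {q0,q2,q3,q4} by δ(·,0) → {q0,q2,q4} and {q3}.
Refine {q0,q2,q4} on symbol 0: members go to different blocks, giving {q0,q2} and {q4}.
The partition is now stable with 4 blocks: {q0,q2} | {q5} | {q3} | {q4}.

4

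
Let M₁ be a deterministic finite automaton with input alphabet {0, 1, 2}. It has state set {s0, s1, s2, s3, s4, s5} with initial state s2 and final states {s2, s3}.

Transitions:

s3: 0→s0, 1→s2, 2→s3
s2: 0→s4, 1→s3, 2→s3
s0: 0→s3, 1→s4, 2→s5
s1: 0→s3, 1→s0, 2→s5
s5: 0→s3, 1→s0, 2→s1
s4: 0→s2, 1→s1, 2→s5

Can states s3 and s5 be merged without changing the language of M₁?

All states are reachable from the start state.
Start with accepting vs non-accepting: {s2,s3} | {s0,s1,s4,s5}.
No further refinement is possible. Final partition (2 blocks): {s2,s3} | {s0,s1,s4,s5}.
s3 and s5 end up in different blocks, so they are distinguishable. For instance, the string 'ε' is accepted from only s3.

No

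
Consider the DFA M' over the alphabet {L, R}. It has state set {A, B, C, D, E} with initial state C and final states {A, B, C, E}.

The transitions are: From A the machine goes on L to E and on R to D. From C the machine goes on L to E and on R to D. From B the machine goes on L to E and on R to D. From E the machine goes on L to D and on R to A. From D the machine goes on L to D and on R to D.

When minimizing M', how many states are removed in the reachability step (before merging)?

1

Starting at C and following transitions, the reachable set is {A, C, D, E}. That leaves B unreachable — 1 in total.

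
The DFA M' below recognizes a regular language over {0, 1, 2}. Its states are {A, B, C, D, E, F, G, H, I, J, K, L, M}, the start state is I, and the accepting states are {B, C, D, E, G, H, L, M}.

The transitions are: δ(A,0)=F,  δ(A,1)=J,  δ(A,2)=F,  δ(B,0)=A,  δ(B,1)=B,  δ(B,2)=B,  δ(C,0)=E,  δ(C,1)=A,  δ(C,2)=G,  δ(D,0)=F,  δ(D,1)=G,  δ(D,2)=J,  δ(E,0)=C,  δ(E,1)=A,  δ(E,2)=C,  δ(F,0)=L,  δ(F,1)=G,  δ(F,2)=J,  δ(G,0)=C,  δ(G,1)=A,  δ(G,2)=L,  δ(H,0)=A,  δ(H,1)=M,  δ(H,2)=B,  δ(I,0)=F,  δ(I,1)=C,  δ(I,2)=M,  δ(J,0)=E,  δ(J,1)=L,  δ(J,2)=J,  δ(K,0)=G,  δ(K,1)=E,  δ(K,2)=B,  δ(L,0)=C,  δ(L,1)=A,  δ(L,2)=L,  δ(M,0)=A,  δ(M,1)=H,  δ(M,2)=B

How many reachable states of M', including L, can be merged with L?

4

States {D,K} cannot be reached from the start state, so discard them.
Start with accepting vs non-accepting: {B,C,E,G,H,L,M} | {A,F,I,J}.
Refine {B,C,E,G,H,L,M} on symbol 0: members go to different blocks, giving {C,E,G,L} and {B,H,M}.
On input 0, block {A,F,I,J} splits into {A,I} and {F,J}.
Split {A,I} by δ(·,1) → {A} and {I}.
No further refinement is possible. Final partition (5 blocks): {C,E,G,L} | {A} | {B,H,M} | {F,J} | {I}.
State L belongs to the block {C,E,G,L}, which has 4 states.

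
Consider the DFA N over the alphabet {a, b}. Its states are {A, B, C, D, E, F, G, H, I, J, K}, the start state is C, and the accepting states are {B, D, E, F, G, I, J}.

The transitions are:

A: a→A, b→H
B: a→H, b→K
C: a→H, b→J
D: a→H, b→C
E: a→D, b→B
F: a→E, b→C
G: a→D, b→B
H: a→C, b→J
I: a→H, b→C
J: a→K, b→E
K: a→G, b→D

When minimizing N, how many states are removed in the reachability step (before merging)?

3

Starting at C and following transitions, the reachable set is {B, C, D, E, G, H, J, K}. That leaves A, F, I unreachable — 3 in total.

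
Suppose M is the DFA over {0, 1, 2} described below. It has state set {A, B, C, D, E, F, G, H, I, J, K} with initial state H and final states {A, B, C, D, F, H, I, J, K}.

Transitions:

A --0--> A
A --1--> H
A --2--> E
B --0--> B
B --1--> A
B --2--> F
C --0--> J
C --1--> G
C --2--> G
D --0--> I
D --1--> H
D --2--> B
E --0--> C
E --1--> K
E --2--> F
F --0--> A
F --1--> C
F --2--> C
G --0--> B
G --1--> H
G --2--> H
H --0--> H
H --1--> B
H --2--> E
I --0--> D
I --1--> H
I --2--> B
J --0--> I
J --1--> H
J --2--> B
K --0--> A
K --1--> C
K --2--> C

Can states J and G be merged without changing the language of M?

Start with accepting vs non-accepting: {A,B,C,D,F,H,I,J,K} | {E,G}.
Refine {A,B,C,D,F,H,I,J,K} on symbol 1: members go to different blocks, giving {A,B,D,F,H,I,J,K} and {C}.
On input 1, block {A,B,D,F,H,I,J,K} splits into {A,B,D,H,I,J} and {F,K}.
On input 2, block {A,B,D,H,I,J} splits into {D,I,J} and {A,H} and {B}.
Refine {E,G} on symbol 0: members go to different blocks, giving {E} and {G}.
Split {A,H} by δ(·,1) → {A} and {H}.
Stable partition: {D,I,J} | {E} | {C} | {F,K} | {A} | {B} | {G} | {H} — 8 equivalence classes.
J and G end up in different blocks, so they are distinguishable. For instance, the string 'ε' is accepted from only J.

No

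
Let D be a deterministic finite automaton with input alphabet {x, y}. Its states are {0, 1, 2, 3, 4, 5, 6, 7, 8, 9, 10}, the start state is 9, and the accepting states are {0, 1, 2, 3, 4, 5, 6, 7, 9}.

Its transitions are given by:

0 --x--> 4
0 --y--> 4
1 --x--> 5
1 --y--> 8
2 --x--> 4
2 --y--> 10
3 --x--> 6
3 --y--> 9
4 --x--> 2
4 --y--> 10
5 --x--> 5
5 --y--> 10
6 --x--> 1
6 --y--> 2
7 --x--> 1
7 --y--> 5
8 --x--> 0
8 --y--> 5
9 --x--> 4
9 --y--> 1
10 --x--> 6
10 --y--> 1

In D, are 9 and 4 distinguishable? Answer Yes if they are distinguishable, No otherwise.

Yes

First remove the unreachable states {3,7}; 9 states remain.
P0 = {0,1,2,4,5,6,9} | {8,10}.
Split {0,1,2,4,5,6,9} by δ(·,y) → {1,2,4,5} and {0,6,9}.
No further refinement is possible. Final partition (3 blocks): {1,2,4,5} | {8,10} | {0,6,9}.
9 and 4 end up in different blocks, so they are distinguishable. For instance, the string 'y' is accepted from only 9.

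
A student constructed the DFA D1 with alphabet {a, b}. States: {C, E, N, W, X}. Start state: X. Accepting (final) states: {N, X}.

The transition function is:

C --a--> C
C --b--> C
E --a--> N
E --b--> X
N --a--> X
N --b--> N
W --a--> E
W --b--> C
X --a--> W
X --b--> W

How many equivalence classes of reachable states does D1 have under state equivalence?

Start with accepting vs non-accepting: {N,X} | {C,E,W}.
Split {N,X} by δ(·,a) → {N} and {X}.
Split {C,E,W} by δ(·,a) → {C,W} and {E}.
Split {C,W} by δ(·,a) → {C} and {W}.
The partition is now stable with 5 blocks: {N} | {C} | {X} | {E} | {W}.

5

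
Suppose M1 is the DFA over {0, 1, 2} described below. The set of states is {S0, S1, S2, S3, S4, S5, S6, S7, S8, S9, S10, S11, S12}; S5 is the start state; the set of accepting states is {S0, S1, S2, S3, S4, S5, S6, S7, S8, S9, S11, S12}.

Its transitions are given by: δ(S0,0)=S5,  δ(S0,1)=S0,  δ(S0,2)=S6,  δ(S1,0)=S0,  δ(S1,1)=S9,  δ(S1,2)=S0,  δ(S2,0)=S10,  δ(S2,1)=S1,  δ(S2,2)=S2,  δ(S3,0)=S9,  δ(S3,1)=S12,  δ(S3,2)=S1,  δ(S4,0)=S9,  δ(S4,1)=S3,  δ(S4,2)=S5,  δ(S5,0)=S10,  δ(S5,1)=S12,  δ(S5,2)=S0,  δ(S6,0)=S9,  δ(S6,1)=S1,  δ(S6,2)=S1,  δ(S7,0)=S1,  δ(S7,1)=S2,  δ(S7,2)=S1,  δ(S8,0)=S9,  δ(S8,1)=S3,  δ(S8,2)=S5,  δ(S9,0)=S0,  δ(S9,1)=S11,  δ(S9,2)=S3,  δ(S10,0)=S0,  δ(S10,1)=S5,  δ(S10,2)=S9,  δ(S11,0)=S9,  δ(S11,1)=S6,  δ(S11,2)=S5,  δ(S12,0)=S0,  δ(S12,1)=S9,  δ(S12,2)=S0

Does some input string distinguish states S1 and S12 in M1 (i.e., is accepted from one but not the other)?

First remove the unreachable states {S2,S4,S7,S8}; 9 states remain.
Initial partition by acceptance: {S0,S1,S3,S5,S6,S9,S11,S12} | {S10}.
Refine {S0,S1,S3,S5,S6,S9,S11,S12} on symbol 0: members go to different blocks, giving {S0,S1,S3,S6,S9,S11,S12} and {S5}.
Split {S0,S1,S3,S6,S9,S11,S12} by δ(·,0) → {S1,S3,S6,S9,S11,S12} and {S0}.
Refine {S1,S3,S6,S9,S11,S12} on symbol 0: members go to different blocks, giving {S1,S9,S12} and {S3,S6,S11}.
On input 1, block {S1,S9,S12} splits into {S1,S12} and {S9}.
On input 1, block {S3,S6,S11} splits into {S3,S6} and {S11}.
The partition is now stable with 7 blocks: {S1,S12} | {S10} | {S5} | {S0} | {S3,S6} | {S9} | {S11}.
S1 and S12 lie in the same block of the stable partition, so they are equivalent — no string distinguishes them.

No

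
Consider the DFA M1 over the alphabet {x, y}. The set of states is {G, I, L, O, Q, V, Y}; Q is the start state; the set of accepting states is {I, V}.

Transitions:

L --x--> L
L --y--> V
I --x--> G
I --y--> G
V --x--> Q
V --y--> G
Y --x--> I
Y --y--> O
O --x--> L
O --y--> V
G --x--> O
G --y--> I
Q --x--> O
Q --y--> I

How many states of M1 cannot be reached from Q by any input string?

Starting at Q and following transitions, the reachable set is {G, I, L, O, Q, V}. That leaves Y unreachable — 1 in total.

1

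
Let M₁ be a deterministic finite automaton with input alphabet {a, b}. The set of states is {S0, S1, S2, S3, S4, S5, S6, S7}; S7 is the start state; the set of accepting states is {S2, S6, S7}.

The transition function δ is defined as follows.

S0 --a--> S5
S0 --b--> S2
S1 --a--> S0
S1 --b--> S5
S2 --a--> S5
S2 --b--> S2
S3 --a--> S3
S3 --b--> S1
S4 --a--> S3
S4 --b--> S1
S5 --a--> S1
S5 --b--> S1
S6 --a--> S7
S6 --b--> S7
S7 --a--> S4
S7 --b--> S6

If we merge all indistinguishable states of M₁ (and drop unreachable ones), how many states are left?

Initial partition by acceptance: {S2,S6,S7} | {S0,S1,S3,S4,S5}.
Split {S2,S6,S7} by δ(·,a) → {S2,S7} and {S6}.
On input b, block {S2,S7} splits into {S2} and {S7}.
On input b, block {S0,S1,S3,S4,S5} splits into {S1,S3,S4,S5} and {S0}.
On input a, block {S1,S3,S4,S5} splits into {S3,S4,S5} and {S1}.
Refine {S3,S4,S5} on symbol a: members go to different blocks, giving {S3,S4} and {S5}.
No further refinement is possible. Final partition (7 blocks): {S2} | {S3,S4} | {S6} | {S7} | {S0} | {S1} | {S5}.

7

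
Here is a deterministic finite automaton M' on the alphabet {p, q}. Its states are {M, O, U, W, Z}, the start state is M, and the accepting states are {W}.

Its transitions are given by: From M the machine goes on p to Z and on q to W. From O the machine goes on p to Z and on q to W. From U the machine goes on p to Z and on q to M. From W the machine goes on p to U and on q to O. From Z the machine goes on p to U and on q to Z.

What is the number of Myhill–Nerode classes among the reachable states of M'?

Start with accepting vs non-accepting: {W} | {M,O,U,Z}.
Refine {M,O,U,Z} on symbol q: members go to different blocks, giving {U,Z} and {M,O}.
On input q, block {U,Z} splits into {Z} and {U}.
The partition is now stable with 4 blocks: {W} | {Z} | {M,O} | {U}.

4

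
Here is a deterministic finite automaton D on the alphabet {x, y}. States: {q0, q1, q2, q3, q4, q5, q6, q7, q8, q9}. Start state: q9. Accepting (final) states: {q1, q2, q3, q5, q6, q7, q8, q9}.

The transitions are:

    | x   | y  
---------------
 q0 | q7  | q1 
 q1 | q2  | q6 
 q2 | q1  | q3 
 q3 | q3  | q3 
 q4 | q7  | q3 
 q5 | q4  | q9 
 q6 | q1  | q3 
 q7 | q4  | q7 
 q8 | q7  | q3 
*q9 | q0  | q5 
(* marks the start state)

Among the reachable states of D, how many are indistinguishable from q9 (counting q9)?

3

First remove the unreachable states {q8}; 9 states remain.
Start with accepting vs non-accepting: {q1,q2,q3,q5,q6,q7,q9} | {q0,q4}.
Refine {q1,q2,q3,q5,q6,q7,q9} on symbol x: members go to different blocks, giving {q1,q2,q3,q6} and {q5,q7,q9}.
Stable partition: {q1,q2,q3,q6} | {q0,q4} | {q5,q7,q9} — 3 equivalence classes.
State q9 belongs to the block {q5,q7,q9}, which has 3 states.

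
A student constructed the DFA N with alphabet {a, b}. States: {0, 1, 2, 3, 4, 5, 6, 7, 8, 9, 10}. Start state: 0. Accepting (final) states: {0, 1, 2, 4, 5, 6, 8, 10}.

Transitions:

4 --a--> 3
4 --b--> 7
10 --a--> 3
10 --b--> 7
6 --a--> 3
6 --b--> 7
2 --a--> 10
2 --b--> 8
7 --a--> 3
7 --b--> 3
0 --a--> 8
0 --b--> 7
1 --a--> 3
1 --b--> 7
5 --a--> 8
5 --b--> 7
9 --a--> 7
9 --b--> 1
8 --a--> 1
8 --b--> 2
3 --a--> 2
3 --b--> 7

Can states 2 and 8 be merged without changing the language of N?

States {4,5,6,9} cannot be reached from the start state, so discard them.
Start with accepting vs non-accepting: {0,1,2,8,10} | {3,7}.
On input a, block {0,1,2,8,10} splits into {0,2,8} and {1,10}.
Refine {0,2,8} on symbol a: members go to different blocks, giving {2,8} and {0}.
Refine {3,7} on symbol a: members go to different blocks, giving {3} and {7}.
The partition is now stable with 5 blocks: {2,8} | {3} | {1,10} | {0} | {7}.
2 and 8 lie in the same block of the stable partition, so they are equivalent — no string distinguishes them.

Yes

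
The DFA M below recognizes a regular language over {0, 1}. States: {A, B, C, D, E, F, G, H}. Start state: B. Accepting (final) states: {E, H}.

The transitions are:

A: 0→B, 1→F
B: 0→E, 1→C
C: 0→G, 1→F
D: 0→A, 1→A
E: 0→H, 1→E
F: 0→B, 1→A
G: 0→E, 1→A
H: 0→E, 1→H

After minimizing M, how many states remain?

States {D} cannot be reached from the start state, so discard them.
Initial partition by acceptance: {E,H} | {A,B,C,F,G}.
Split {A,B,C,F,G} by δ(·,0) → {A,C,F} and {B,G}.
The partition is now stable with 3 blocks: {E,H} | {A,C,F} | {B,G}.

3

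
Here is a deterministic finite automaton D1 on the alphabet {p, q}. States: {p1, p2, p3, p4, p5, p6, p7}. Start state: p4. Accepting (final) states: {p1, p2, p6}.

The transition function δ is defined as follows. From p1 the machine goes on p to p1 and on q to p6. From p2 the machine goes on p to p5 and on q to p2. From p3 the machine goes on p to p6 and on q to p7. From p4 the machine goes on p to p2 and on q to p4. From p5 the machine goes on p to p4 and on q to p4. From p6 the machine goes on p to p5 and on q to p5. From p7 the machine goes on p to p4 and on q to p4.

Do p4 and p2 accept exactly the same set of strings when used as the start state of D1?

No

States {p1,p3,p6,p7} cannot be reached from the start state, so discard them.
Initial partition by acceptance: {p2} | {p4,p5}.
Refine {p4,p5} on symbol p: members go to different blocks, giving {p4} and {p5}.
Stable partition: {p2} | {p4} | {p5} — 3 equivalence classes.
p4 and p2 end up in different blocks, so they are distinguishable. For instance, the string 'ε' is accepted from only p2.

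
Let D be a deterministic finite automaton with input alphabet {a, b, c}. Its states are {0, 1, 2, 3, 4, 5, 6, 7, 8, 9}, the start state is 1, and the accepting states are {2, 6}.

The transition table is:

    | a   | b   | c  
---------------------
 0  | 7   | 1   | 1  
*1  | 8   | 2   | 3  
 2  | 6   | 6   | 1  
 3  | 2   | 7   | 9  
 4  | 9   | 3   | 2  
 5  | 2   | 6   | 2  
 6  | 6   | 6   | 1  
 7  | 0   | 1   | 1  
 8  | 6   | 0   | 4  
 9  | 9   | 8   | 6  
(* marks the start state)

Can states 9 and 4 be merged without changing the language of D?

First remove the unreachable states {5}; 9 states remain.
Start with accepting vs non-accepting: {2,6} | {0,1,3,4,7,8,9}.
Split {0,1,3,4,7,8,9} by δ(·,a) → {0,1,4,7,9} and {3,8}.
Split {0,1,4,7,9} by δ(·,a) → {0,4,7,9} and {1}.
Split {0,4,7,9} by δ(·,b) → {0,7} and {4,9}.
The partition is now stable with 5 blocks: {2,6} | {0,7} | {3,8} | {1} | {4,9}.
9 and 4 lie in the same block of the stable partition, so they are equivalent — no string distinguishes them.

Yes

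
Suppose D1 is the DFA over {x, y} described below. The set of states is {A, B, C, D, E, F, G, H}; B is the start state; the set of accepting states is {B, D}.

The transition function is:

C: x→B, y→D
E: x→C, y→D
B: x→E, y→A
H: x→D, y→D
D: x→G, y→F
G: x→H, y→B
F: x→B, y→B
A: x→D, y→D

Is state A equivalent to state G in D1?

P0 = {B,D} | {A,C,E,F,G,H}.
Split {A,C,E,F,G,H} by δ(·,x) → {A,C,F,H} and {E,G}.
Stable partition: {B,D} | {A,C,F,H} | {E,G} — 3 equivalence classes.
A and G end up in different blocks, so they are distinguishable. For instance, the string 'x' is accepted from only A.

No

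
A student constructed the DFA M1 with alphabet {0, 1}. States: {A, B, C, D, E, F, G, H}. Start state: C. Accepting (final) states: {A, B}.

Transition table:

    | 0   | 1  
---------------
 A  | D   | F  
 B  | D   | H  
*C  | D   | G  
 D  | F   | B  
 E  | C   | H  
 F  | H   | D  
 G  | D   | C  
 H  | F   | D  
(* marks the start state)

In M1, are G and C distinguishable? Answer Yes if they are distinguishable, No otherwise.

First remove the unreachable states {A,E}; 6 states remain.
Start with accepting vs non-accepting: {B} | {C,D,F,G,H}.
Split {C,D,F,G,H} by δ(·,1) → {C,F,G,H} and {D}.
Split {C,F,G,H} by δ(·,0) → {C,G} and {F,H}.
Stable partition: {B} | {C,G} | {D} | {F,H} — 4 equivalence classes.
G and C lie in the same block of the stable partition, so they are equivalent — no string distinguishes them.

No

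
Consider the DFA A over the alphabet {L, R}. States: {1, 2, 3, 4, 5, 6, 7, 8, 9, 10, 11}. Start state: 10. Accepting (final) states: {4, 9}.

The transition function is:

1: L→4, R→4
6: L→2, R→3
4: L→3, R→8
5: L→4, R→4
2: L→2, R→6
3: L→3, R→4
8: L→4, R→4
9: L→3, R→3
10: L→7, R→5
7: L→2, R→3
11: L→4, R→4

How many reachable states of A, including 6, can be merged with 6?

First remove the unreachable states {1,9,11}; 8 states remain.
P0 = {4} | {2,3,5,6,7,8,10}.
Split {2,3,5,6,7,8,10} by δ(·,L) → {2,3,6,7,10} and {5,8}.
Split {2,3,6,7,10} by δ(·,R) → {2,6,7} and {3} and {10}.
On input R, block {2,6,7} splits into {6,7} and {2}.
No further refinement is possible. Final partition (6 blocks): {4} | {6,7} | {5,8} | {3} | {10} | {2}.
State 6 belongs to the block {6,7}, which has 2 states.

2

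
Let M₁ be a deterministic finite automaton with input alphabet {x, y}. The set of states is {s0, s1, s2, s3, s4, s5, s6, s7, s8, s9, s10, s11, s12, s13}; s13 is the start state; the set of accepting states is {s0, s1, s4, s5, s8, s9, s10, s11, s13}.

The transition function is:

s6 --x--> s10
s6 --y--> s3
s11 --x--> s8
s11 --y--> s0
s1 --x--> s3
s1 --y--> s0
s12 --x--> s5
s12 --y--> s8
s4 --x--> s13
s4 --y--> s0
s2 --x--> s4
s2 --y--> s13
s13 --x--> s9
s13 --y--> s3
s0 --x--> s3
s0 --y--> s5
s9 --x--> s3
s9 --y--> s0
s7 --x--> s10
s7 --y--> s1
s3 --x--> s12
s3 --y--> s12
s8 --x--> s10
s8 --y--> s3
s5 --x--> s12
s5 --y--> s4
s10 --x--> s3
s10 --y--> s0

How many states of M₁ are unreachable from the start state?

No path from s13 leads to s1, s2, s6, s7, s11; the other 9 states are all reachable.

5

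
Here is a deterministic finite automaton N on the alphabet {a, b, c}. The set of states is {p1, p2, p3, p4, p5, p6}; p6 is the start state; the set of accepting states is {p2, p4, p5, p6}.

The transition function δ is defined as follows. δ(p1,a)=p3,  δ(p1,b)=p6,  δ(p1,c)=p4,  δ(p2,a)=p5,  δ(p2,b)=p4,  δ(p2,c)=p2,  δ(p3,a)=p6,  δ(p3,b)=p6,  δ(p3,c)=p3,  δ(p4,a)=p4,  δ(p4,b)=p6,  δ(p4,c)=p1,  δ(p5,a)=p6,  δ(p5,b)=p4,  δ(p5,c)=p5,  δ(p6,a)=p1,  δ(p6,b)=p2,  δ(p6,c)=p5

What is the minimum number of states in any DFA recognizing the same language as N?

6

Every state is reachable, so we keep all 6.
P0 = {p2,p4,p5,p6} | {p1,p3}.
On input a, block {p2,p4,p5,p6} splits into {p2,p4,p5} and {p6}.
Refine {p2,p4,p5} on symbol a: members go to different blocks, giving {p2,p4} and {p5}.
Split {p2,p4} by δ(·,a) → {p2} and {p4}.
On input a, block {p1,p3} splits into {p1} and {p3}.
Stable partition: {p2} | {p1} | {p6} | {p5} | {p4} | {p3} — 6 equivalence classes.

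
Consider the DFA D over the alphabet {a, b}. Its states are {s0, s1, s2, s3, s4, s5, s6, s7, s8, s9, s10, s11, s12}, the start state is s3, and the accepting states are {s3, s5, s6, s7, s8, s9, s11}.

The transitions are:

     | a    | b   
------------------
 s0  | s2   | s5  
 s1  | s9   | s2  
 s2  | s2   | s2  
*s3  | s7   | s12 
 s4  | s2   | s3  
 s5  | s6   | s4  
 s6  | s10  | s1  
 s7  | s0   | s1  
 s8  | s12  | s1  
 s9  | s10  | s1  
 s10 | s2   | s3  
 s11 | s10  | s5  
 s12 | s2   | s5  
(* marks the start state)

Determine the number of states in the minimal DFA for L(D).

5

Reachable states from the start: {s0,s1,s2,s3,s4,s5,s6,s7,s9,s10,s12}. Unreachable: {s8,s11} — drop them.
Initial partition by acceptance: {s3,s5,s6,s7,s9} | {s0,s1,s2,s4,s10,s12}.
Split {s3,s5,s6,s7,s9} by δ(·,a) → {s6,s7,s9} and {s3,s5}.
Refine {s0,s1,s2,s4,s10,s12} on symbol a: members go to different blocks, giving {s0,s2,s4,s10,s12} and {s1}.
Split {s0,s2,s4,s10,s12} by δ(·,b) → {s0,s4,s10,s12} and {s2}.
Stable partition: {s6,s7,s9} | {s0,s4,s10,s12} | {s3,s5} | {s1} | {s2} — 5 equivalence classes.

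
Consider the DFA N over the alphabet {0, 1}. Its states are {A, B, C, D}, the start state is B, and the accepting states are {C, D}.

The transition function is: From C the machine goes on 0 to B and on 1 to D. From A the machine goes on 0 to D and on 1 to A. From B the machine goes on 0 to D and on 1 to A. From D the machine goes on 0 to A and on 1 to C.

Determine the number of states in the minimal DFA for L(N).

Every state is reachable, so we keep all 4.
Start with accepting vs non-accepting: {C,D} | {A,B}.
Stable partition: {C,D} | {A,B} — 2 equivalence classes.

2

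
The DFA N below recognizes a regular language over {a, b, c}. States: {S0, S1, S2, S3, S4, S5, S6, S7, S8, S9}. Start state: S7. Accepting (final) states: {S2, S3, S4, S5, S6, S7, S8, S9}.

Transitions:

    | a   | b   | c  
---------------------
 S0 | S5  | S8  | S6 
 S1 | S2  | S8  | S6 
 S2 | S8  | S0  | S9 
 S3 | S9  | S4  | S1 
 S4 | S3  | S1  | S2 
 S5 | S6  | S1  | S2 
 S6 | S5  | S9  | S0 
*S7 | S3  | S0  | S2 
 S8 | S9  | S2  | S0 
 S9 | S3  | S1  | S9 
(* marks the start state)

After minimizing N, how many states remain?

Every state is reachable, so we keep all 10.
P0 = {S2,S3,S4,S5,S6,S7,S8,S9} | {S0,S1}.
Split {S2,S3,S4,S5,S6,S7,S8,S9} by δ(·,b) → {S2,S4,S5,S7,S9} and {S3,S6,S8}.
Stable partition: {S2,S4,S5,S7,S9} | {S0,S1} | {S3,S6,S8} — 3 equivalence classes.

3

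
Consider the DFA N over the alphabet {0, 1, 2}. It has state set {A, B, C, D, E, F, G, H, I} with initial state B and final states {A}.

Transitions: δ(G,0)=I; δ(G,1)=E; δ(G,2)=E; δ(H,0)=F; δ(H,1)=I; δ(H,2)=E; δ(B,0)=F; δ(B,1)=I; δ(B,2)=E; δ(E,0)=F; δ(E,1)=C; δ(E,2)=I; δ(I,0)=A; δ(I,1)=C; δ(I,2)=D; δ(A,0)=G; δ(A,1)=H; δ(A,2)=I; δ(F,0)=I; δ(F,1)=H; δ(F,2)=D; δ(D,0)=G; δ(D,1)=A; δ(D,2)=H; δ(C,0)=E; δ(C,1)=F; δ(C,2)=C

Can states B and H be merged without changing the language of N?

All states are reachable from the start state.
Initial partition by acceptance: {A} | {B,C,D,E,F,G,H,I}.
Refine {B,C,D,E,F,G,H,I} on symbol 0: members go to different blocks, giving {B,C,D,E,F,G,H} and {I}.
On input 0, block {B,C,D,E,F,G,H} splits into {B,C,D,E,H} and {F,G}.
Split {B,C,D,E,H} by δ(·,0) → {B,D,E,H} and {C}.
On input 1, block {B,D,E,H} splits into {B,H} and {D} and {E}.
On input 1, block {F,G} splits into {F} and {G}.
Stable partition: {A} | {B,H} | {I} | {F} | {C} | {D} | {E} | {G} — 8 equivalence classes.
B and H lie in the same block of the stable partition, so they are equivalent — no string distinguishes them.

Yes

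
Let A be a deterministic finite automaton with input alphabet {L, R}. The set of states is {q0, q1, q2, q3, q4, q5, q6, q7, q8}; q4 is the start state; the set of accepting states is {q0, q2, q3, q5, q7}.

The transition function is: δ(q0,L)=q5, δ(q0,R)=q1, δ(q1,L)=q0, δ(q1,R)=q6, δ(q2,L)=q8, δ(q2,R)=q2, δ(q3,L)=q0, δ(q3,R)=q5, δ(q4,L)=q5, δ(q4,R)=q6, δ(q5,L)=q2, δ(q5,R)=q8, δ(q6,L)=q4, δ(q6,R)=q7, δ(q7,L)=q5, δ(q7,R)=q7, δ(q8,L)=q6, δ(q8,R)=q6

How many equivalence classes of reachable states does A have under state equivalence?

Reachable states from the start: {q2,q4,q5,q6,q7,q8}. Unreachable: {q0,q1,q3} — drop them.
P0 = {q2,q5,q7} | {q4,q6,q8}.
Split {q2,q5,q7} by δ(·,L) → {q5,q7} and {q2}.
Split {q5,q7} by δ(·,L) → {q5} and {q7}.
Split {q4,q6,q8} by δ(·,L) → {q6,q8} and {q4}.
Refine {q6,q8} on symbol L: members go to different blocks, giving {q6} and {q8}.
The partition is now stable with 6 blocks: {q5} | {q6} | {q2} | {q7} | {q4} | {q8}.

6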